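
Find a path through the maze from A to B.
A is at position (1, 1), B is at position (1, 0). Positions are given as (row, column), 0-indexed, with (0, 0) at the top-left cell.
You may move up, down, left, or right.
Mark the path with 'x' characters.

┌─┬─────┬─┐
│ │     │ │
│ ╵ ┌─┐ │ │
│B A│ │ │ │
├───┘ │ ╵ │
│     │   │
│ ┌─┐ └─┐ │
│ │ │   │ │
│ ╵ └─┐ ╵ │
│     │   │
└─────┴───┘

Finding the shortest path from (1, 1) to (1, 0):
Path length: 1 steps
Directions: left

Solution:

┌─┬─────┬─┐
│ │     │ │
│ ╵ ┌─┐ │ │
│B A│ │ │ │
├───┘ │ ╵ │
│     │   │
│ ┌─┐ └─┐ │
│ │ │   │ │
│ ╵ └─┐ ╵ │
│     │   │
└─────┴───┘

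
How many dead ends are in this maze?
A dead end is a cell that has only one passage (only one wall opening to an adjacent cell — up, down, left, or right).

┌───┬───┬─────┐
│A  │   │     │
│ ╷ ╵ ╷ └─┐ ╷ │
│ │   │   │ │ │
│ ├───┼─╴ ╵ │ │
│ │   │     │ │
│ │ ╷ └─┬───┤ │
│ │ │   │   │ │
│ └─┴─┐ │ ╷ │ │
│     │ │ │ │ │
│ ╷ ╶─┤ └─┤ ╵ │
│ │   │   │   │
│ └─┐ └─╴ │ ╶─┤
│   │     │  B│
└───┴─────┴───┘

Checking each cell for number of passages:

Dead ends found at positions:
  (0, 4)
  (2, 3)
  (3, 1)
  (4, 2)
  (4, 4)
  (6, 1)
  (6, 6)
Total dead ends: 7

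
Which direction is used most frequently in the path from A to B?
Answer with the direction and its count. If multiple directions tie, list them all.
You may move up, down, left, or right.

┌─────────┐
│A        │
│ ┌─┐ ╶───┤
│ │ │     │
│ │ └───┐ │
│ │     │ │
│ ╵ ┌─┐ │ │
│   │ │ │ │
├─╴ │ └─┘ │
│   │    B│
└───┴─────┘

Directions: right, right, down, right, right, down, down, down
Counts: {'right': 4, 'down': 4}
Most common: down and right (tied at 4 times each)

Solution:

┌─────────┐
│A → ↓    │
│ ┌─┐ ╶───┤
│ │ │↳ → ↓│
│ │ └───┐ │
│ │     │↓│
│ ╵ ┌─┐ │ │
│   │ │ │↓│
├─╴ │ └─┘ │
│   │    B│
└───┴─────┘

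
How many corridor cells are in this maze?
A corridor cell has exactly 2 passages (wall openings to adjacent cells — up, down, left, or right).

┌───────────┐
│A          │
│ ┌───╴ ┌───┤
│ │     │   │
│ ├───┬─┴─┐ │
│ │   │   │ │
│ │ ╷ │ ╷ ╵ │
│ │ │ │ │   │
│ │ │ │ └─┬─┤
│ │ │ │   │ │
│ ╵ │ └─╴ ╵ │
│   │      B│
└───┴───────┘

Counting cells with exactly 2 passages:
Total corridor cells: 30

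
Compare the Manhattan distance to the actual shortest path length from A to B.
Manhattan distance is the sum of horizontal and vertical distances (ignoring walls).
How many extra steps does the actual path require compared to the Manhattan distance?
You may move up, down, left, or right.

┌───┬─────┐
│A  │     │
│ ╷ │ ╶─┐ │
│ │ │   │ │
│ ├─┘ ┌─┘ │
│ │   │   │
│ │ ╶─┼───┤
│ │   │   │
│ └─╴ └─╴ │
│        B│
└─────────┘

Manhattan distance: |4 - 0| + |4 - 0| = 8
Actual path length: 8
Extra steps: 8 - 8 = 0

Solution:

┌───┬─────┐
│A  │     │
│ ╷ │ ╶─┐ │
│↓│ │   │ │
│ ├─┘ ┌─┘ │
│↓│   │   │
│ │ ╶─┼───┤
│↓│   │   │
│ └─╴ └─╴ │
│↳ → → → B│
└─────────┘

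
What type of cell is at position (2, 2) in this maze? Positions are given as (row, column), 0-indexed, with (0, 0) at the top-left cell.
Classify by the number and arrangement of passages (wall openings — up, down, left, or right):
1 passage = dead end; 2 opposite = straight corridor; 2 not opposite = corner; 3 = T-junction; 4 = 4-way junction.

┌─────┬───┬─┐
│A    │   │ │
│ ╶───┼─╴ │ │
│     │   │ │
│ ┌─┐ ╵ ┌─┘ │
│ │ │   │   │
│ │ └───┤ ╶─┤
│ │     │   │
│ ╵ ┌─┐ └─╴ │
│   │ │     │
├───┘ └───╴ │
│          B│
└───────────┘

Checking cell at (2, 2):
Number of passages: 2
Cell type: corner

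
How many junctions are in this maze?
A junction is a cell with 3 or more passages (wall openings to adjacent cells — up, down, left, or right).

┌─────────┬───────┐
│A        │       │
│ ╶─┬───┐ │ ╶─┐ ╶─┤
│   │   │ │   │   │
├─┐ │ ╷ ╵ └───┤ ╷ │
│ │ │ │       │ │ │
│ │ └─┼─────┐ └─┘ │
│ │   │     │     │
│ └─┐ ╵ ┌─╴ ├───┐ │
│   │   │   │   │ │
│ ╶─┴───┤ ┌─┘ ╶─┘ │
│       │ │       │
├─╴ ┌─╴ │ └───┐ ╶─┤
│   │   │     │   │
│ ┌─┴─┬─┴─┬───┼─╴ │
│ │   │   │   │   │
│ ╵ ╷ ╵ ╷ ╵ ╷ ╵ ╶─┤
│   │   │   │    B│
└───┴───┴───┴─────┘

Checking each cell for number of passages:

Junctions found (3+ passages):
  (0, 7): 3 passages
  (1, 7): 3 passages
  (2, 4): 3 passages
  (3, 8): 3 passages
  (4, 0): 3 passages
  (5, 1): 3 passages
  (5, 6): 3 passages
  (5, 7): 3 passages
  (8, 7): 3 passages
Total junctions: 9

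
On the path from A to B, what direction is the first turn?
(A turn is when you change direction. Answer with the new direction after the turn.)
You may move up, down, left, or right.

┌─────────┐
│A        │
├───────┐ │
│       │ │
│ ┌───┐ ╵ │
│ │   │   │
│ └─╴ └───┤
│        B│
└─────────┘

Directions: right, right, right, right, down, down, left, up, left, left, left, down, down, right, right, right, right
First turn direction: down

Solution:

┌─────────┐
│A → → → ↓│
├───────┐ │
│↓ ← ← ↰│↓│
│ ┌───┐ ╵ │
│↓│   │↑ ↲│
│ └─╴ └───┤
│↳ → → → B│
└─────────┘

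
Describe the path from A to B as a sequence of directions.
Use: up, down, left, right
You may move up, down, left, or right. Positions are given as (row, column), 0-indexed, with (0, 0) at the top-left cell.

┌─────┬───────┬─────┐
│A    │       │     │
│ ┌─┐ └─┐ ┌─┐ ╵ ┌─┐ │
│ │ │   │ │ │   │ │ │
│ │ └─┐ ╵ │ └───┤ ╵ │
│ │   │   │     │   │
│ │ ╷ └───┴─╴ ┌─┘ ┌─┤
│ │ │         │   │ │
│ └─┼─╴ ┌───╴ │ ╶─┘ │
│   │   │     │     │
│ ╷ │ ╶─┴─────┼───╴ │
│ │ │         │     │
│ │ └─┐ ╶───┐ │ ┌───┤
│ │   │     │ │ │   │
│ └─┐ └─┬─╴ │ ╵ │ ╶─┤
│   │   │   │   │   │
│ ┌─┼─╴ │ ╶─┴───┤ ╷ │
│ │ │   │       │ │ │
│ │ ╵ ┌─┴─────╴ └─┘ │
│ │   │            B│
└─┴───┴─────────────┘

Finding the path and converting it to directions:
Path through cells: (0,0) → (0,1) → (0,2) → (1,2) → (1,3) → (2,3) → (2,4) → (1,4) → (0,4) → (0,5) → (0,6) → (1,6) → (1,7) → (0,7) → (0,8) → (0,9) → (1,9) → (2,9) → (2,8) → (3,8) → (3,7) → (4,7) → (4,8) → (4,9) → (5,9) → (5,8) → (5,7) → (6,7) → (7,7) → (7,6) → (6,6) → (5,6) → (5,5) → (5,4) → (5,3) → (6,3) → (6,4) → (6,5) → (7,5) → (7,4) → (8,4) → (8,5) → (8,6) → (8,7) → (9,7) → (9,8) → (9,9)
Directions: right, right, down, right, down, right, up, up, right, right, down, right, up, right, right, down, down, left, down, left, down, right, right, down, left, left, down, down, left, up, up, left, left, left, down, right, right, down, left, down, right, right, right, down, right, right

Solution:

┌─────┬───────┬─────┐
│A → ↓│  ↱ → ↓│↱ → ↓│
│ ┌─┐ └─┐ ┌─┐ ╵ ┌─┐ │
│ │ │↳ ↓│↑│ │↳ ↑│ │↓│
│ │ └─┐ ╵ │ └───┤ ╵ │
│ │   │↳ ↑│     │↓ ↲│
│ │ ╷ └───┴─╴ ┌─┘ ┌─┤
│ │ │         │↓ ↲│ │
│ └─┼─╴ ┌───╴ │ ╶─┘ │
│   │   │     │↳ → ↓│
│ ╷ │ ╶─┴─────┼───╴ │
│ │ │  ↓ ← ← ↰│↓ ← ↲│
│ │ └─┐ ╶───┐ │ ┌───┤
│ │   │↳ → ↓│↑│↓│   │
│ └─┐ └─┬─╴ │ ╵ │ ╶─┤
│   │   │↓ ↲│↑ ↲│   │
│ ┌─┼─╴ │ ╶─┴───┤ ╷ │
│ │ │   │↳ → → ↓│ │ │
│ │ ╵ ┌─┴─────╴ └─┘ │
│ │   │        ↳ → B│
└─┴───┴─────────────┘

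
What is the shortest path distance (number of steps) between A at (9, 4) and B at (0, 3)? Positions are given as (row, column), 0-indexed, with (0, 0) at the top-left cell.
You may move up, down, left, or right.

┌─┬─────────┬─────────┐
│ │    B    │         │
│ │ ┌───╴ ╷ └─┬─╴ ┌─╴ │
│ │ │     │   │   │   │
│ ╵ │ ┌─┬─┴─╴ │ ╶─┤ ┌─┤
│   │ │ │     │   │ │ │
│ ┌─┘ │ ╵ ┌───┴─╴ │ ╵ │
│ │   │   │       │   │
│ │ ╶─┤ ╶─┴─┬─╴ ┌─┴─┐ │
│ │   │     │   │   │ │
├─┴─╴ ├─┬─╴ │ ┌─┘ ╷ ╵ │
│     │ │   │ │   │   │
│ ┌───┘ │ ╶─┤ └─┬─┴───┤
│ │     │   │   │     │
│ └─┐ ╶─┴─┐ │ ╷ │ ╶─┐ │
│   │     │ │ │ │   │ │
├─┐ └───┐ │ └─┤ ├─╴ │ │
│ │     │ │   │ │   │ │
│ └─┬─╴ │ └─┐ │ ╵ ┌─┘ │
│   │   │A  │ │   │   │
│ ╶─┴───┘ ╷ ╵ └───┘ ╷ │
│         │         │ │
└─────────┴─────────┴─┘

Finding path from (9, 4) to (0, 3):
Path: (9,4) → (9,5) → (10,5) → (10,6) → (9,6) → (8,6) → (8,5) → (7,5) → (6,5) → (6,4) → (5,4) → (5,5) → (4,5) → (4,4) → (4,3) → (3,3) → (3,4) → (2,4) → (2,5) → (2,6) → (1,6) → (1,5) → (0,5) → (0,4) → (0,3)
Distance: 24 steps

Solution:

┌─┬─────────┬─────────┐
│ │    B ← ↰│         │
│ │ ┌───╴ ╷ └─┬─╴ ┌─╴ │
│ │ │     │↑ ↰│   │   │
│ ╵ │ ┌─┬─┴─╴ │ ╶─┤ ┌─┤
│   │ │ │↱ → ↑│   │ │ │
│ ┌─┘ │ ╵ ┌───┴─╴ │ ╵ │
│ │   │↱ ↑│       │   │
│ │ ╶─┤ ╶─┴─┬─╴ ┌─┴─┐ │
│ │   │↑ ← ↰│   │   │ │
├─┴─╴ ├─┬─╴ │ ┌─┘ ╷ ╵ │
│     │ │↱ ↑│ │   │   │
│ ┌───┘ │ ╶─┤ └─┬─┴───┤
│ │     │↑ ↰│   │     │
│ └─┐ ╶─┴─┐ │ ╷ │ ╶─┐ │
│   │     │↑│ │ │   │ │
├─┐ └───┐ │ └─┤ ├─╴ │ │
│ │     │ │↑ ↰│ │   │ │
│ └─┬─╴ │ └─┐ │ ╵ ┌─┘ │
│   │   │A ↓│↑│   │   │
│ ╶─┴───┘ ╷ ╵ └───┘ ╷ │
│         │↳ ↑      │ │
└─────────┴─────────┴─┘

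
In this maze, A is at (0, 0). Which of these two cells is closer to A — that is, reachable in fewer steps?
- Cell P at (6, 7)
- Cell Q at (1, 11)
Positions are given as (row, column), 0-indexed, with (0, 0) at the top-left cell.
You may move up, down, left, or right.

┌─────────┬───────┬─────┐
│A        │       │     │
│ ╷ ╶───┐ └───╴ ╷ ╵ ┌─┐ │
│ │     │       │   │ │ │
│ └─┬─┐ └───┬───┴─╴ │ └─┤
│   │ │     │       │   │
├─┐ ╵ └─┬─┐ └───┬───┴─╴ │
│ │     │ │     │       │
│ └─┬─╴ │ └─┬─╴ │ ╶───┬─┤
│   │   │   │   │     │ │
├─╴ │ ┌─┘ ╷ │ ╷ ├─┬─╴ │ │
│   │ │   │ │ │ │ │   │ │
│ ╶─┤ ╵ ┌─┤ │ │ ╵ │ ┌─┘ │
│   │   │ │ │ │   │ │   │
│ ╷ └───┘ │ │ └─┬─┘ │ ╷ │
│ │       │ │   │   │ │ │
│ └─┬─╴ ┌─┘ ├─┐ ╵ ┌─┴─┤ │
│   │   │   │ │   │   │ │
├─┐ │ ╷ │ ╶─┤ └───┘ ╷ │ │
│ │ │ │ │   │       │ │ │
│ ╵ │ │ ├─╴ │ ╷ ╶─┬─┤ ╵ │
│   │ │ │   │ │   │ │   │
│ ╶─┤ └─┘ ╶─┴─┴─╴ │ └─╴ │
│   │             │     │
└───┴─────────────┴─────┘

Shortest path A → P at (6, 7): 13 steps
Shortest path A → Q at (1, 11): 16 steps

P is closer (13 steps vs 16 steps).

Path to P:

┌─────────┬───────┬─────┐
│A ↓      │       │     │
│ ╷ ╶───┐ └───╴ ╷ ╵ ┌─┐ │
│ │↳ → ↓│       │   │ │ │
│ └─┬─┐ └───┬───┴─╴ │ └─┤
│   │ │↳ → ↓│       │   │
├─┐ ╵ └─┬─┐ └───┬───┴─╴ │
│ │     │ │↳ → ↓│       │
│ └─┬─╴ │ └─┬─╴ │ ╶───┬─┤
│   │   │   │  ↓│     │ │
├─╴ │ ┌─┘ ╷ │ ╷ ├─┬─╴ │ │
│   │ │   │ │ │↓│ │   │ │
│ ╶─┤ ╵ ┌─┤ │ │ ╵ │ ┌─┘ │
│   │   │ │ │ │P  │ │   │
│ ╷ └───┘ │ │ └─┬─┘ │ ╷ │
│ │       │ │   │   │ │ │
│ └─┬─╴ ┌─┘ ├─┐ ╵ ┌─┴─┤ │
│   │   │   │ │   │   │ │
├─┐ │ ╷ │ ╶─┤ └───┘ ╷ │ │
│ │ │ │ │   │       │ │ │
│ ╵ │ │ ├─╴ │ ╷ ╶─┬─┤ ╵ │
│   │ │ │   │ │   │ │   │
│ ╶─┤ └─┘ ╶─┴─┴─╴ │ └─╴ │
│   │             │     │
└───┴─────────────┴─────┘

Path to Q:

┌─────────┬───────┬─────┐
│A → → → ↓│    ↱ ↓│↱ → ↓│
│ ╷ ╶───┐ └───╴ ╷ ╵ ┌─┐ │
│ │     │↳ → → ↑│↳ ↑│ │Q│
│ └─┬─┐ └───┬───┴─╴ │ └─┤
│   │ │     │       │   │
├─┐ ╵ └─┬─┐ └───┬───┴─╴ │
│ │     │ │     │       │
│ └─┬─╴ │ └─┬─╴ │ ╶───┬─┤
│   │   │   │   │     │ │
├─╴ │ ┌─┘ ╷ │ ╷ ├─┬─╴ │ │
│   │ │   │ │ │ │ │   │ │
│ ╶─┤ ╵ ┌─┤ │ │ ╵ │ ┌─┘ │
│   │   │ │ │ │   │ │   │
│ ╷ └───┘ │ │ └─┬─┘ │ ╷ │
│ │       │ │   │   │ │ │
│ └─┬─╴ ┌─┘ ├─┐ ╵ ┌─┴─┤ │
│   │   │   │ │   │   │ │
├─┐ │ ╷ │ ╶─┤ └───┘ ╷ │ │
│ │ │ │ │   │       │ │ │
│ ╵ │ │ ├─╴ │ ╷ ╶─┬─┤ ╵ │
│   │ │ │   │ │   │ │   │
│ ╶─┤ └─┘ ╶─┴─┴─╴ │ └─╴ │
│   │             │     │
└───┴─────────────┴─────┘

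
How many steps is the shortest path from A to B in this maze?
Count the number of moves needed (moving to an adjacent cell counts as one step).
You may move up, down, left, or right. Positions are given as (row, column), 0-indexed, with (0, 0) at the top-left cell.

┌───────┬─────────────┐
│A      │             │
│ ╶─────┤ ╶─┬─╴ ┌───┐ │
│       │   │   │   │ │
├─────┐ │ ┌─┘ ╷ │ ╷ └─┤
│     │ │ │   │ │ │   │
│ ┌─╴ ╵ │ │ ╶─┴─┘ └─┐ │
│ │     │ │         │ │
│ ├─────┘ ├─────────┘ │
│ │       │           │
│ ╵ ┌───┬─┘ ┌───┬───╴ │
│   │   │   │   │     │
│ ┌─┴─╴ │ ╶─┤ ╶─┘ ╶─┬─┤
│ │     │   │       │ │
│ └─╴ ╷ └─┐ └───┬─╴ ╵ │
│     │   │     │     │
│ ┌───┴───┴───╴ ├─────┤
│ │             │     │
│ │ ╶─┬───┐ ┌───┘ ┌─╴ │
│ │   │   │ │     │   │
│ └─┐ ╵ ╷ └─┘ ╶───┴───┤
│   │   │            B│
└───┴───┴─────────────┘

Using BFS to find shortest path:
Start: (0, 0), End: (10, 10)
Path found:
(0,0) → (1,0) → (1,1) → (1,2) → (1,3) → (2,3) → (3,3) → (3,2) → (2,2) → (2,1) → (2,0) → (3,0) → (4,0) → (5,0) → (5,1) → (4,1) → (4,2) → (4,3) → (4,4) → (3,4) → (2,4) → (1,4) → (0,4) → (0,5) → (0,6) → (0,7) → (1,7) → (1,6) → (2,6) → (2,5) → (3,5) → (3,6) → (3,7) → (3,8) → (2,8) → (1,8) → (1,9) → (2,9) → (2,10) → (3,10) → (4,10) → (4,9) → (4,8) → (4,7) → (4,6) → (4,5) → (5,5) → (5,4) → (6,4) → (6,5) → (7,5) → (7,6) → (7,7) → (8,7) → (8,6) → (8,5) → (8,4) → (8,3) → (8,2) → (8,1) → (9,1) → (9,2) → (10,2) → (10,3) → (9,3) → (9,4) → (10,4) → (10,5) → (10,6) → (10,7) → (10,8) → (10,9) → (10,10)
Number of steps: 72

Solution:

┌───────┬─────────────┐
│A      │↱ → → ↓      │
│ ╶─────┤ ╶─┬─╴ ┌───┐ │
│↳ → → ↓│↑  │↓ ↲│↱ ↓│ │
├─────┐ │ ┌─┘ ╷ │ ╷ └─┤
│↓ ← ↰│↓│↑│↓ ↲│ │↑│↳ ↓│
│ ┌─╴ ╵ │ │ ╶─┴─┘ └─┐ │
│↓│  ↑ ↲│↑│↳ → → ↑  │↓│
│ ├─────┘ ├─────────┘ │
│↓│↱ → → ↑│↓ ← ← ← ← ↲│
│ ╵ ┌───┬─┘ ┌───┬───╴ │
│↳ ↑│   │↓ ↲│   │     │
│ ┌─┴─╴ │ ╶─┤ ╶─┘ ╶─┬─┤
│ │     │↳ ↓│       │ │
│ └─╴ ╷ └─┐ └───┬─╴ ╵ │
│     │   │↳ → ↓│     │
│ ┌───┴───┴───╴ ├─────┤
│ │↓ ← ← ← ← ← ↲│     │
│ │ ╶─┬───┐ ┌───┘ ┌─╴ │
│ │↳ ↓│↱ ↓│ │     │   │
│ └─┐ ╵ ╷ └─┘ ╶───┴───┤
│   │↳ ↑│↳ → → → → → B│
└───┴───┴─────────────┘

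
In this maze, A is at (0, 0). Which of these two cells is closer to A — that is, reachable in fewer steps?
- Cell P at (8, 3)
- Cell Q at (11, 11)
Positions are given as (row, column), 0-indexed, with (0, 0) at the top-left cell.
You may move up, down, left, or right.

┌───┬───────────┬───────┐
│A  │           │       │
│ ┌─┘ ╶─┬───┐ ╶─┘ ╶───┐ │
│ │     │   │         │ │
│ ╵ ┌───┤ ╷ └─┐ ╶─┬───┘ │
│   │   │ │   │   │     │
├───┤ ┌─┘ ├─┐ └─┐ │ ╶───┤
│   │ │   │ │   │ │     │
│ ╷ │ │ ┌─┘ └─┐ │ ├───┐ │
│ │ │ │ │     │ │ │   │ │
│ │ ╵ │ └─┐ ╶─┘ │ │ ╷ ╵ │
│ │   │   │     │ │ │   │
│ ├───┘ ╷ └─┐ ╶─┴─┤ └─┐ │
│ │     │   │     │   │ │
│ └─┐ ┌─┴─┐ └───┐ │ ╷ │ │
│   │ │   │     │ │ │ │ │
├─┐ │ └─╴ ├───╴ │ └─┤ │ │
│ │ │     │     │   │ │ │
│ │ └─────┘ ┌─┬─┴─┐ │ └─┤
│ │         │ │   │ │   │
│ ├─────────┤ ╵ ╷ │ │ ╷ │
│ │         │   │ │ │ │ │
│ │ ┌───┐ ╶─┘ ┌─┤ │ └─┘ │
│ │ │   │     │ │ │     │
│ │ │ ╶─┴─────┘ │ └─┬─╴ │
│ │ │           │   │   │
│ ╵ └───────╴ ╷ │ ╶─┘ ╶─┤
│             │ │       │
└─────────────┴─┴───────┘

Shortest path A → P at (8, 3): 67 steps
Shortest path A → Q at (11, 11): 38 steps

Q is closer (38 steps vs 67 steps).

Path to P:

┌───┬───────────┬───────┐
│A  │↱ → → → ↓  │↱ → → ↓│
│ ┌─┘ ╶─┬───┐ ╶─┘ ╶───┐ │
│↓│↱ ↑  │↓ ↰│↳ → ↑    │↓│
│ ╵ ┌───┤ ╷ └─┐ ╶─┬───┘ │
│↳ ↑│   │↓│↑ ↰│   │↓ ← ↲│
├───┤ ┌─┘ ├─┐ └─┐ │ ╶───┤
│   │ │↓ ↲│ │↑ ↰│ │↳ → ↓│
│ ╷ │ │ ┌─┘ └─┐ │ ├───┐ │
│ │ │ │↓│     │↑│ │↓ ↰│↓│
│ │ ╵ │ └─┐ ╶─┘ │ │ ╷ ╵ │
│ │   │↓  │  ↱ ↑│ │↓│↑ ↲│
│ ├───┘ ╷ └─┐ ╶─┴─┤ └─┐ │
│ │  ↓ ↲│   │↑ ← ↰│↳ ↓│ │
│ └─┐ ┌─┴─┐ └───┐ │ ╷ │ │
│   │↓│   │     │↑│ │↓│ │
├─┐ │ └─╴ ├───╴ │ └─┤ │ │
│ │ │↳ P  │     │↑ ↰│↓│ │
│ │ └─────┘ ┌─┬─┴─┐ │ └─┤
│ │         │ │   │↑│↳ ↓│
│ ├─────────┤ ╵ ╷ │ │ ╷ │
│ │         │   │ │↑│ │↓│
│ │ ┌───┐ ╶─┘ ┌─┤ │ └─┘ │
│ │ │   │     │ │ │↑ ← ↲│
│ │ │ ╶─┴─────┘ │ └─┬─╴ │
│ │ │           │   │   │
│ ╵ └───────╴ ╷ │ ╶─┘ ╶─┤
│             │ │       │
└─────────────┴─┴───────┘

Path to Q:

┌───┬───────────┬───────┐
│A  │↱ → → → ↓  │↱ → → ↓│
│ ┌─┘ ╶─┬───┐ ╶─┘ ╶───┐ │
│↓│↱ ↑  │   │↳ → ↑    │↓│
│ ╵ ┌───┤ ╷ └─┐ ╶─┬───┘ │
│↳ ↑│   │ │   │   │↓ ← ↲│
├───┤ ┌─┘ ├─┐ └─┐ │ ╶───┤
│   │ │   │ │   │ │↳ → ↓│
│ ╷ │ │ ┌─┘ └─┐ │ ├───┐ │
│ │ │ │ │     │ │ │↓ ↰│↓│
│ │ ╵ │ └─┐ ╶─┘ │ │ ╷ ╵ │
│ │   │   │     │ │↓│↑ ↲│
│ ├───┘ ╷ └─┐ ╶─┴─┤ └─┐ │
│ │     │   │     │↳ ↓│ │
│ └─┐ ┌─┴─┐ └───┐ │ ╷ │ │
│   │ │   │     │ │ │↓│ │
├─┐ │ └─╴ ├───╴ │ └─┤ │ │
│ │ │     │     │   │↓│ │
│ │ └─────┘ ┌─┬─┴─┐ │ └─┤
│ │         │ │   │ │↳ ↓│
│ ├─────────┤ ╵ ╷ │ │ ╷ │
│ │         │   │ │ │ │↓│
│ │ ┌───┐ ╶─┘ ┌─┤ │ └─┘ │
│ │ │   │     │ │ │    Q│
│ │ │ ╶─┴─────┘ │ └─┬─╴ │
│ │ │           │   │   │
│ ╵ └───────╴ ╷ │ ╶─┘ ╶─┤
│             │ │       │
└─────────────┴─┴───────┘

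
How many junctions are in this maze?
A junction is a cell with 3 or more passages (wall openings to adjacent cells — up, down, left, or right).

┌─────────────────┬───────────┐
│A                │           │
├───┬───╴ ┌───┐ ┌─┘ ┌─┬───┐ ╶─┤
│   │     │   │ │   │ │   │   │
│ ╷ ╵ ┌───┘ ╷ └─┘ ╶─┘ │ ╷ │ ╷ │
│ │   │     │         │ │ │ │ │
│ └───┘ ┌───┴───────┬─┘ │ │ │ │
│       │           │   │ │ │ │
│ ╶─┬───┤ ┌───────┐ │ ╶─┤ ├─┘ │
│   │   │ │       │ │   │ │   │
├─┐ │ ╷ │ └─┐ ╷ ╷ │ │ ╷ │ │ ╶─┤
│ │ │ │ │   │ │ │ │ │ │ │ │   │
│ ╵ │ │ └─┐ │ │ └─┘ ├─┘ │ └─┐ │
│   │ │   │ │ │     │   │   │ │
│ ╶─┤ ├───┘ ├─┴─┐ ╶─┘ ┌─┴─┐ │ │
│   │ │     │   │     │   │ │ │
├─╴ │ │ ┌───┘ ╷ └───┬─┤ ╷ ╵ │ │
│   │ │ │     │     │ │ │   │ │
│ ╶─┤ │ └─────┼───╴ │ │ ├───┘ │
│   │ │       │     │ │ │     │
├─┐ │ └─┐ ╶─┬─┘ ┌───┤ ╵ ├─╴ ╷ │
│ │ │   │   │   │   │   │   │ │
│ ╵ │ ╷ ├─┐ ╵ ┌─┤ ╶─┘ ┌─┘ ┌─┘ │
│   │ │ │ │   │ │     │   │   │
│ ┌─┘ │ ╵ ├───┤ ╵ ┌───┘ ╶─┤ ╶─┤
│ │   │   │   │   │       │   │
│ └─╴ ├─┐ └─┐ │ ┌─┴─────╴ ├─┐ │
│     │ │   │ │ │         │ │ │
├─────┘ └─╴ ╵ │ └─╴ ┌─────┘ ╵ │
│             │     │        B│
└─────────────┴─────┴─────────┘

Checking each cell for number of passages:

Junctions found (3+ passages):
  (0, 4): 3 passages
  (0, 7): 3 passages
  (0, 13): 3 passages
  (1, 13): 3 passages
  (2, 8): 3 passages
  (3, 0): 3 passages
  (4, 6): 3 passages
  (4, 7): 3 passages
  (4, 10): 3 passages
  (6, 0): 3 passages
  (6, 8): 3 passages
  (9, 4): 3 passages
  (9, 13): 3 passages
  (9, 14): 3 passages
  (10, 2): 3 passages
  (10, 10): 3 passages
  (11, 0): 3 passages
  (11, 8): 3 passages
  (12, 2): 3 passages
  (12, 4): 3 passages
  (12, 7): 3 passages
  (12, 11): 3 passages
  (13, 9): 3 passages
  (14, 3): 3 passages
  (14, 5): 3 passages
  (14, 13): 3 passages
Total junctions: 26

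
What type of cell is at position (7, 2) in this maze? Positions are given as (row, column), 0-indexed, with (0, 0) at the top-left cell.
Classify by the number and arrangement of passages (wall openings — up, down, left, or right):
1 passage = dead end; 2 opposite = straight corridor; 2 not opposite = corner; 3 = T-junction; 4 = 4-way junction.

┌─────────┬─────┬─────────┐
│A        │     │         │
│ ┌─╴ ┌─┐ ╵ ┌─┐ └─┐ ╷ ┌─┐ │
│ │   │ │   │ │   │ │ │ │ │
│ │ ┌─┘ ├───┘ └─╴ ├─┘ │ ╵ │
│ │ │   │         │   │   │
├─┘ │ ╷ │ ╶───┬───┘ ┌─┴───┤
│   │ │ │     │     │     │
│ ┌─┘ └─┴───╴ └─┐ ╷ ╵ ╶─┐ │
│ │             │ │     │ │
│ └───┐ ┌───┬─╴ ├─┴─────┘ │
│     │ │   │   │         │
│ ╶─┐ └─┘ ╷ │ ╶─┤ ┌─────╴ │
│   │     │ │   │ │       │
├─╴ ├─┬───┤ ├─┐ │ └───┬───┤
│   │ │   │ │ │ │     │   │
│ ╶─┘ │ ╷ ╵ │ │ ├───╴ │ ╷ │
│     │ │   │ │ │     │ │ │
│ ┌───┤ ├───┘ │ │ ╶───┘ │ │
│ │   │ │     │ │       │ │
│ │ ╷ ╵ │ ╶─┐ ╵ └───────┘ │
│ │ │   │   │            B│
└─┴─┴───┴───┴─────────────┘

Checking cell at (7, 2):
Number of passages: 1
Cell type: dead end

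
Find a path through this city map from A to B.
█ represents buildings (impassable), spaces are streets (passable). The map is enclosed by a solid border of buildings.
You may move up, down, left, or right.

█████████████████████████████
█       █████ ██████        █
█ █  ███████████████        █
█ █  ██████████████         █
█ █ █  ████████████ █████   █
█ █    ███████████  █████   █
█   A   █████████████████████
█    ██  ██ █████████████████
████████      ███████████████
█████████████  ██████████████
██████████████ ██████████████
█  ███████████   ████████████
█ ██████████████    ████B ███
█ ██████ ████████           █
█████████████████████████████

Finding the shortest path from A to B:
Movement: cardinal only
Path length: 28 steps
Directions: right → right → right → down → right → down → right → right → right → right → right → down → right → down → down → right → right → down → right → down → right → right → right → right → right → right → right → up

Solution:

█████████████████████████████
█       █████ ██████        █
█ █  ███████████████        █
█ █  ██████████████         █
█ █ █  ████████████ █████   █
█ █    ███████████  █████   █
█   A→→↓█████████████████████
█    ██↳↓██ █████████████████
████████↳→→→→↓███████████████
█████████████↳↓██████████████
██████████████↓██████████████
█  ███████████↳→↓████████████
█ ██████████████↳↓  ████B ███
█ ██████ ████████↳→→→→→→↑   █
█████████████████████████████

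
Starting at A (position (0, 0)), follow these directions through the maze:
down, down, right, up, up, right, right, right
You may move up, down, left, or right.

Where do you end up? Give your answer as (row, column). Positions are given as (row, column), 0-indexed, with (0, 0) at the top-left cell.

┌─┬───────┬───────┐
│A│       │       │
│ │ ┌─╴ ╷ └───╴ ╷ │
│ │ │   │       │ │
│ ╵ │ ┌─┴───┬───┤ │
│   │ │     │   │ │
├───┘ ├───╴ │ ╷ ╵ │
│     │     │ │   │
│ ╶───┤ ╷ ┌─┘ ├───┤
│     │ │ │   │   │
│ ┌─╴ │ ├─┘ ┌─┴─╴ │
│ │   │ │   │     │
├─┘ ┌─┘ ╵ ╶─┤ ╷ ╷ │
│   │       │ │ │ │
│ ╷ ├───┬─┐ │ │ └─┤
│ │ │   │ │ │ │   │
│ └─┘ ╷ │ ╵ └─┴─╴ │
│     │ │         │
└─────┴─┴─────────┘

Following directions step by step:
Start: (0, 0)
  down: (0, 0) → (1, 0)
  down: (1, 0) → (2, 0)
  right: (2, 0) → (2, 1)
  up: (2, 1) → (1, 1)
  up: (1, 1) → (0, 1)
  right: (0, 1) → (0, 2)
  right: (0, 2) → (0, 3)
  right: (0, 3) → (0, 4)
Final position: (0, 4)

Path taken:

┌─┬───────┬───────┐
│A│↱ → → B│       │
│ │ ┌─╴ ╷ └───╴ ╷ │
│↓│↑│   │       │ │
│ ╵ │ ┌─┴───┬───┤ │
│↳ ↑│ │     │   │ │
├───┘ ├───╴ │ ╷ ╵ │
│     │     │ │   │
│ ╶───┤ ╷ ┌─┘ ├───┤
│     │ │ │   │   │
│ ┌─╴ │ ├─┘ ┌─┴─╴ │
│ │   │ │   │     │
├─┘ ┌─┘ ╵ ╶─┤ ╷ ╷ │
│   │       │ │ │ │
│ ╷ ├───┬─┐ │ │ └─┤
│ │ │   │ │ │ │   │
│ └─┘ ╷ │ ╵ └─┴─╴ │
│     │ │         │
└─────┴─┴─────────┘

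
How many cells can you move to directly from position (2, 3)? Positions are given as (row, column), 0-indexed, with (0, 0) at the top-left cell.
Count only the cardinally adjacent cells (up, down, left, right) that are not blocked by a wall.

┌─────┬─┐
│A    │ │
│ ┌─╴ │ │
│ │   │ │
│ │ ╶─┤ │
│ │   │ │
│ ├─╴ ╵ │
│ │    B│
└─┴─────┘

Checking passable neighbors of (2, 3):
Neighbors: (1, 3), (3, 3)
Count: 2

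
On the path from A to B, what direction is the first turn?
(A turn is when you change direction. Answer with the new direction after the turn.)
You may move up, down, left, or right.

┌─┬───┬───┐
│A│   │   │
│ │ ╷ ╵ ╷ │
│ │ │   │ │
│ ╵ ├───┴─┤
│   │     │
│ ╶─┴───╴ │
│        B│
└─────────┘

Directions: down, down, down, right, right, right, right
First turn direction: right

Solution:

┌─┬───┬───┐
│A│   │   │
│ │ ╷ ╵ ╷ │
│↓│ │   │ │
│ ╵ ├───┴─┤
│↓  │     │
│ ╶─┴───╴ │
│↳ → → → B│
└─────────┘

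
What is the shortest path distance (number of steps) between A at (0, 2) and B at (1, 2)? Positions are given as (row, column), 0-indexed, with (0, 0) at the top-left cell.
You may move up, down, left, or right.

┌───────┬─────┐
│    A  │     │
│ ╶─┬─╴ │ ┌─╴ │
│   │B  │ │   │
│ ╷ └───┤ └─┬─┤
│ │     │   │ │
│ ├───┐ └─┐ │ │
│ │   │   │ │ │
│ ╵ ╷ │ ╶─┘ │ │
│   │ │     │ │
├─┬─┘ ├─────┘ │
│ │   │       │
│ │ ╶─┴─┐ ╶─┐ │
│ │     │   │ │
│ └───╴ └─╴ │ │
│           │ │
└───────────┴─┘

Finding path from (0, 2) to (1, 2):
Path: (0,2) → (0,3) → (1,3) → (1,2)
Distance: 3 steps

Solution:

┌───────┬─────┐
│    A ↓│     │
│ ╶─┬─╴ │ ┌─╴ │
│   │B ↲│ │   │
│ ╷ └───┤ └─┬─┤
│ │     │   │ │
│ ├───┐ └─┐ │ │
│ │   │   │ │ │
│ ╵ ╷ │ ╶─┘ │ │
│   │ │     │ │
├─┬─┘ ├─────┘ │
│ │   │       │
│ │ ╶─┴─┐ ╶─┐ │
│ │     │   │ │
│ └───╴ └─╴ │ │
│           │ │
└───────────┴─┘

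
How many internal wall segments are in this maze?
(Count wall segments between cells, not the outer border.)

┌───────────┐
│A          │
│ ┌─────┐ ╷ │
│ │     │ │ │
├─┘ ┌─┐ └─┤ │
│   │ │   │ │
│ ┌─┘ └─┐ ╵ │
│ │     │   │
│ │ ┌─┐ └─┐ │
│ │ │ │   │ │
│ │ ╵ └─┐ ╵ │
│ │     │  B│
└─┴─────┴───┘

Counting internal wall segments:
Total internal walls: 25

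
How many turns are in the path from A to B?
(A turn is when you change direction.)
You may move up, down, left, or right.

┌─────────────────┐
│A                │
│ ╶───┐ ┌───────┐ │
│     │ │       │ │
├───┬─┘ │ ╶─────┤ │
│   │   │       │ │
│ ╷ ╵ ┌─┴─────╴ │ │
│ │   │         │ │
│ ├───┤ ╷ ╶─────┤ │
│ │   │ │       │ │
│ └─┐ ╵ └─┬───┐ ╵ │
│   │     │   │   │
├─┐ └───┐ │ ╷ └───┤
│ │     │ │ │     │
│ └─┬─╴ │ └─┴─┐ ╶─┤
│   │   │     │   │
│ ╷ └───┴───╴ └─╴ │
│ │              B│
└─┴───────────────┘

Directions: right, right, right, right, right, right, right, right, down, down, down, down, down, left, up, left, left, left, up, left, down, down, right, down, down, right, right, down, right, right
Number of turns: 12

Solution:

┌─────────────────┐
│A → → → → → → → ↓│
│ ╶───┐ ┌───────┐ │
│     │ │       │↓│
├───┬─┘ │ ╶─────┤ │
│   │   │       │↓│
│ ╷ ╵ ┌─┴─────╴ │ │
│ │   │↓ ↰      │↓│
│ ├───┤ ╷ ╶─────┤ │
│ │   │↓│↑ ← ← ↰│↓│
│ └─┐ ╵ └─┬───┐ ╵ │
│   │  ↳ ↓│   │↑ ↲│
├─┐ └───┐ │ ╷ └───┤
│ │     │↓│ │     │
│ └─┬─╴ │ └─┴─┐ ╶─┤
│   │   │↳ → ↓│   │
│ ╷ └───┴───╴ └─╴ │
│ │          ↳ → B│
└─┴───────────────┘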